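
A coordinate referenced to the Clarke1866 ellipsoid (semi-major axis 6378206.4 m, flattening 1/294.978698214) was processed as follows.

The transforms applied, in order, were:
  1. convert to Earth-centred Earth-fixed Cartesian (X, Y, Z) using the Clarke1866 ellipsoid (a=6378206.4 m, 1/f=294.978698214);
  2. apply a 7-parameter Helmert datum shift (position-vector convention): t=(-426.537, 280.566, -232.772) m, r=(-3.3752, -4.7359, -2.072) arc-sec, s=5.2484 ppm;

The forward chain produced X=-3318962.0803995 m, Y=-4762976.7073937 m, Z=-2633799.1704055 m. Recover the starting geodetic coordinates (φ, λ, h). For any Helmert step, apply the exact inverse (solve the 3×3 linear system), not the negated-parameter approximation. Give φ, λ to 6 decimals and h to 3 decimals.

φ=-24.548164°, λ=-124.864875°, h=179.506 m

start: X=-3318962.0804, Y=-4762976.7074, Z=-2633799.1704 m
→ Helmert⁻¹: X=-3318530.7455, Y=-4763222.5158, Z=-2633554.3247
→ geod (Bowring, a=6378206.400): φ=-24.54816400°, λ=-124.86487500°, h=179.5060 m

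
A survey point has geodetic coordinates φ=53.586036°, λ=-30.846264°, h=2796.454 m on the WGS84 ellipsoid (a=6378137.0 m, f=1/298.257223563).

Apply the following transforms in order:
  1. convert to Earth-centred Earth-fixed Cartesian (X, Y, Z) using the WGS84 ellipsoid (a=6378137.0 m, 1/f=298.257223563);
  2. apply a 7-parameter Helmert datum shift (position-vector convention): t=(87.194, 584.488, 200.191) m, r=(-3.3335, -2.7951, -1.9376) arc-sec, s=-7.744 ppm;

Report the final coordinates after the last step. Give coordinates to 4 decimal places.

X=3259060.3875 m, Y=-1945722.0585 m, Z=5112014.0718 m

start: φ=53.586036°, λ=-30.846264°, h=2796.454 m
→ ECEF (a=6378137.000, f=1/298.257223563): X=3259085.9847, Y=-1946373.6166, Z=5111777.8472
→ Helmert 7p (PV): X=3259060.3875, Y=-1945722.0585, Z=5112014.0718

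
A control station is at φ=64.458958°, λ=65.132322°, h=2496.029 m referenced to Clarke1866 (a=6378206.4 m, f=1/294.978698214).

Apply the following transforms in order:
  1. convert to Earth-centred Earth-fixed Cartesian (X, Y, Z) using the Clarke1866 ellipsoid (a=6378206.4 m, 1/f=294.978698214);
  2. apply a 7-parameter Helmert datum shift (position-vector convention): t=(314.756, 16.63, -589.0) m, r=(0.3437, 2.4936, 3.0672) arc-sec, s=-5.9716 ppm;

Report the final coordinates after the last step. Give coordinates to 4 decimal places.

X=1160438.0281 m, Y=2502923.0346 m, Z=5733386.7900 m

start: φ=64.458958°, λ=65.132322°, h=2496.029 m
→ ECEF (a=6378206.400, f=1/294.978698214): X=1160098.0984, Y=2502913.6547, Z=5734019.8854
→ Helmert 7p (PV): X=1160438.0281, Y=2502923.0346, Z=5733386.7900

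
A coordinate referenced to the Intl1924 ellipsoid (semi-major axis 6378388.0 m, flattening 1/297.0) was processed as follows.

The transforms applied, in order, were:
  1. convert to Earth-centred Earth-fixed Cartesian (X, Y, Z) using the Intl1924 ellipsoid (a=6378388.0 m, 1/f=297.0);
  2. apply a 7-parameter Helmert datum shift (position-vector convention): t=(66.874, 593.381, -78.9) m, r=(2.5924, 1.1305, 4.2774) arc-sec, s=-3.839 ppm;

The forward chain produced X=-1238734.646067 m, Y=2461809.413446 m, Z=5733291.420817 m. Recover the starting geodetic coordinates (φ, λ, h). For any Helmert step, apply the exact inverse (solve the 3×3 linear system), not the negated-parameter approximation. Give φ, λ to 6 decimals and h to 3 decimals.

φ=64.481337°, λ=116.716162°, h=211.453 m

start: X=-1238734.6461, Y=2461809.4134, Z=5733291.4208 m
→ Helmert⁻¹: X=-1238786.6578, Y=2461323.2289, Z=5733354.6071
→ geod (Bowring, a=6378388.000): φ=64.48133700°, λ=116.71616200°, h=211.4530 m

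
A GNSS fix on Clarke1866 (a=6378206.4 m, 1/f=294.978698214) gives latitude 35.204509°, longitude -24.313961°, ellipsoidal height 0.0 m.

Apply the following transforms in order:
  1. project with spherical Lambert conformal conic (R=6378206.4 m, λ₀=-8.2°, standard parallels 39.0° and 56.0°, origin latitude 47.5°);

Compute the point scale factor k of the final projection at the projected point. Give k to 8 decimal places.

start: φ=35.204509°, λ=-24.313961°, h=0.000 m
→ into lcc (λ₀=-8.2°): φ=35.20450900°, λ−λ₀=-16.11396100°
scale k = 1.01142111

1.01142111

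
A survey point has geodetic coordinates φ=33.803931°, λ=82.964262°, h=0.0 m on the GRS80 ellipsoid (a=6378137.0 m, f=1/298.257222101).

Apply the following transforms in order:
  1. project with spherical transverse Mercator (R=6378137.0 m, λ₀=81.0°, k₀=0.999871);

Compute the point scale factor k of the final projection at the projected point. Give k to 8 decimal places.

1.00027680

start: φ=33.803931°, λ=82.964262°, h=0.000 m
→ into tm (λ₀=81.0°): φ=33.80393100°, λ−λ₀=1.96426200°
scale k = 1.00027680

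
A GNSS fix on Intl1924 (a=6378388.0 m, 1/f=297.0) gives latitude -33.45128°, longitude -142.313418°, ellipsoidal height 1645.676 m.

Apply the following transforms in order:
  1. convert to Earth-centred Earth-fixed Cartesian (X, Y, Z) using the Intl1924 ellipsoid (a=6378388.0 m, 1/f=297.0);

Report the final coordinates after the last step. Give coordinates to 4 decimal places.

start: φ=-33.451280°, λ=-142.313418°, h=1645.676 m
→ ECEF (a=6378388.000, f=1/297.0): X=-4216920.8888, Y=-3257629.6504, Z=-3496787.1718

X=-4216920.8888 m, Y=-3257629.6504 m, Z=-3496787.1718 m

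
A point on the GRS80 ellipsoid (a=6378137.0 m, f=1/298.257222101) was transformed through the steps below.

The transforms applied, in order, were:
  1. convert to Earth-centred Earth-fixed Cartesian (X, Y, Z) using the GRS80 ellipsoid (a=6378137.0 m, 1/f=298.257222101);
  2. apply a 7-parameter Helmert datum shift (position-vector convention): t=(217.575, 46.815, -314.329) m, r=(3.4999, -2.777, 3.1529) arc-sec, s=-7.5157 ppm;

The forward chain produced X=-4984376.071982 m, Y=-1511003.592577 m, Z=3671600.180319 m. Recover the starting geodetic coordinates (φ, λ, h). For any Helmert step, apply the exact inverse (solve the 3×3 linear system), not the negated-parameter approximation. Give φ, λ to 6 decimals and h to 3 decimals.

start: X=-4984376.0720, Y=-1511003.5926, Z=3671600.1803 m
→ Helmert⁻¹: X=-4984604.7679, Y=-1510923.2641, Z=3672034.8530
→ geod (Bowring, a=6378137.000): φ=35.36518900°, λ=-163.13700100°, h=1820.8340 m

φ=35.365189°, λ=-163.137001°, h=1820.834 m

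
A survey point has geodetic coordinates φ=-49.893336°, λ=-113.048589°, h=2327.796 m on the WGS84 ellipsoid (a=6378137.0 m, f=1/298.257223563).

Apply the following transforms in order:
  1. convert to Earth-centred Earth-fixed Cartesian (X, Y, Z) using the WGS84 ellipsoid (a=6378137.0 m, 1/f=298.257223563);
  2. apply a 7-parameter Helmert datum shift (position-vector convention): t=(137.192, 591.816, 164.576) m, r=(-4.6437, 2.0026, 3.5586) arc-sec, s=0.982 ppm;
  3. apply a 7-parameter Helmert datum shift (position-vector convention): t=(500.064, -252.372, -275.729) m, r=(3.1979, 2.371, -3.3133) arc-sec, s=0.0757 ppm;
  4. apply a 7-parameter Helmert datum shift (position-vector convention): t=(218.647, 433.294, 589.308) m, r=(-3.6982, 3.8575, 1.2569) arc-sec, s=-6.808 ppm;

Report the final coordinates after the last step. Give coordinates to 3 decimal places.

X=-1611720.059 m, Y=-3789020.885 m, Z=-4856270.011 m

start: φ=-49.893336°, λ=-113.048589°, h=2327.796 m
→ ECEF (a=6378137.000, f=1/298.257223563): X=-1612419.0193, Y=-3789682.5401, Z=-4856934.9394
→ Helmert 7p (PV): X=-1612265.1842, Y=-3789231.6097, Z=-4856674.1598
→ Helmert 7p (PV): X=-1611881.9371, Y=-3789383.0730, Z=-4856990.4713
→ Helmert 7p (PV): X=-1611720.0588, Y=-3789020.8852, Z=-4856270.0113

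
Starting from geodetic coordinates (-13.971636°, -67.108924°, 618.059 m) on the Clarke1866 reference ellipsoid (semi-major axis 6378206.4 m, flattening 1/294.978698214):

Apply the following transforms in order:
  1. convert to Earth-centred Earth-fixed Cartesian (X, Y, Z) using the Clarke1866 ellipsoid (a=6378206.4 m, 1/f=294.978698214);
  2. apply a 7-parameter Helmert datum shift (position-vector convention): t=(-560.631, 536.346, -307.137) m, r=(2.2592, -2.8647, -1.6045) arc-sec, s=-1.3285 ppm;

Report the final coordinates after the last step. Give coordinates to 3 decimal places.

X=2407719.786 m, Y=-5703196.761 m, Z=-1530325.597 m

start: φ=-13.971636°, λ=-67.108924°, h=618.059 m
→ ECEF (a=6378206.400, f=1/294.978698214): X=2408306.7361, Y=-5703738.7087, Z=-1529991.4674
→ Helmert 7p (PV): X=2407719.7865, Y=-5703196.7612, Z=-1530325.5966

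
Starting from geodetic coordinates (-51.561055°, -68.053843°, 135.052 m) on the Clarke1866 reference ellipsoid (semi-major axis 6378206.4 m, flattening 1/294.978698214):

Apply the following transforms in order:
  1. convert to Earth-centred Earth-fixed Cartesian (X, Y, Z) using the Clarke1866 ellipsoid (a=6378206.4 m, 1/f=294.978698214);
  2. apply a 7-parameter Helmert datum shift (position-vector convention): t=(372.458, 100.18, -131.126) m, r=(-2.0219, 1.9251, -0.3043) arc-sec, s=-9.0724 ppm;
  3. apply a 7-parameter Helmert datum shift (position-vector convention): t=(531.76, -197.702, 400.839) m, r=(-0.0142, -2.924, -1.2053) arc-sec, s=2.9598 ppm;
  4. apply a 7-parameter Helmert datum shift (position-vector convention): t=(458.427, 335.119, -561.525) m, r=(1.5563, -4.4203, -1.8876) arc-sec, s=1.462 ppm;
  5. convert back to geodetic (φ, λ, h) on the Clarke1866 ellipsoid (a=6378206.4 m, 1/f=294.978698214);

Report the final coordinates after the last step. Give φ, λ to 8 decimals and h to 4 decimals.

φ=-51.55996561°, λ=-68.03359855°, h=513.5061 m

start: φ=-51.561055°, λ=-68.053843°, h=135.052 m
→ ECEF (a=6378206.400, f=1/294.978698214): X=1485054.5140, Y=-3685606.9408, Z=-4972490.1000
→ Helmert 7p (PV): X=1485361.6532, Y=-3685524.2565, Z=-4972553.8460
→ Helmert 7p (PV): X=1485946.7641, Y=-3685741.8889, Z=-4972146.4146
→ Helmert 7p (PV): X=1486480.1884, Y=-3685388.2412, Z=-4972711.1742
→ geod (Bowring, a=6378206.400): φ=-51.55996561°, λ=-68.03359855°, h=513.5061 m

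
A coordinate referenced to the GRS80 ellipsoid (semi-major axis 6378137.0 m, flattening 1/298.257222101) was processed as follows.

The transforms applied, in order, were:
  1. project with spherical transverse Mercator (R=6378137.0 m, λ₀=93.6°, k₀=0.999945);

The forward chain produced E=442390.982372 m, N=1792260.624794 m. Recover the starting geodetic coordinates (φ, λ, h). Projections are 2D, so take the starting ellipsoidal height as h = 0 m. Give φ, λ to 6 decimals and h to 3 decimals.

φ=16.061333°, λ=97.732680°, h=0.000 m

start: E=442390.9824, N=1792260.6248 m
→ tm⁻¹: φ=16.06133300°, λ=97.73268000°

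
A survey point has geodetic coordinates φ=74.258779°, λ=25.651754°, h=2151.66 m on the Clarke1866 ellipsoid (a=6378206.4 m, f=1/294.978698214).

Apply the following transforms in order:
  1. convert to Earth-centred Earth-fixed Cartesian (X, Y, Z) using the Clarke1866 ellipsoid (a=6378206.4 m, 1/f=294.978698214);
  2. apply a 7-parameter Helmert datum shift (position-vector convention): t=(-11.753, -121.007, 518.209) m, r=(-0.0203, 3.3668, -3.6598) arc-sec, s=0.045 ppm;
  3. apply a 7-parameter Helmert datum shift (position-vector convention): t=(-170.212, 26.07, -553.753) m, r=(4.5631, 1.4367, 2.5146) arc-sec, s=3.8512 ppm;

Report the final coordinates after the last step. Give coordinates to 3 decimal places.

X=1565231.834 m, Y=751451.138 m, Z=6118697.265 m

start: φ=74.258779°, λ=25.651754°, h=2151.660 m
→ ECEF (a=6378206.400, f=1/294.978698214): X=1565261.0282, Y=751686.6071, Z=6118728.8679
→ Helmert 7p (PV): X=1565362.5572, Y=751538.4634, Z=6119221.7290
→ Helmert 7p (PV): X=1565231.8341, Y=751451.1381, Z=6118697.2650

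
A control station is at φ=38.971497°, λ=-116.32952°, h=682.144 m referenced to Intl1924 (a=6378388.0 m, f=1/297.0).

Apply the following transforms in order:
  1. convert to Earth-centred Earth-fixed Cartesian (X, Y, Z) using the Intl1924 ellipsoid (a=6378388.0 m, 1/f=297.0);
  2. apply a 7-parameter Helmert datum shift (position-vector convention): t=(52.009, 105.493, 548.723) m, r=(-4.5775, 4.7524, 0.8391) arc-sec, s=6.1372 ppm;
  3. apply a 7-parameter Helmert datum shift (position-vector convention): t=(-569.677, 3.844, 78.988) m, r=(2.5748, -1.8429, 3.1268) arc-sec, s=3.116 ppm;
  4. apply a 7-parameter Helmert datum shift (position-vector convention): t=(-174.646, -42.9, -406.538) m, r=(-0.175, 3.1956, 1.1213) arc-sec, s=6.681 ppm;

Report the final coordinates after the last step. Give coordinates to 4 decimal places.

X=-2203116.2930 m, Y=-4450898.2988 m, Z=3990749.1717 m

start: φ=38.971497°, λ=-116.329520°, h=682.144 m
→ ECEF (a=6378388.000, f=1/297.0): X=-2202616.7654, Y=-4450881.6125, Z=3990352.2128
→ Helmert 7p (PV): X=-2202468.2283, Y=-4450723.8401, Z=3991074.9507
→ Helmert 7p (PV): X=-2203012.9577, Y=-4450817.0729, Z=3991091.1381
→ Helmert 7p (PV): X=-2203116.2930, Y=-4450898.2988, Z=3990749.1717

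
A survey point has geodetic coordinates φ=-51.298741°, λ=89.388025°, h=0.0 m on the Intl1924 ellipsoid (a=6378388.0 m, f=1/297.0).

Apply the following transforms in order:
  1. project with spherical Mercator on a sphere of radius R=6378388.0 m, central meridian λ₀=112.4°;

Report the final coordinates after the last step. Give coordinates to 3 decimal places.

E=-2561782.149 m, N=-6674571.302 m

start: φ=-51.298741°, λ=89.388025°, h=0.000 m
→ merc (R=6378388.0, λ₀=112.4°): E=-2561782.1495, N=-6674571.3019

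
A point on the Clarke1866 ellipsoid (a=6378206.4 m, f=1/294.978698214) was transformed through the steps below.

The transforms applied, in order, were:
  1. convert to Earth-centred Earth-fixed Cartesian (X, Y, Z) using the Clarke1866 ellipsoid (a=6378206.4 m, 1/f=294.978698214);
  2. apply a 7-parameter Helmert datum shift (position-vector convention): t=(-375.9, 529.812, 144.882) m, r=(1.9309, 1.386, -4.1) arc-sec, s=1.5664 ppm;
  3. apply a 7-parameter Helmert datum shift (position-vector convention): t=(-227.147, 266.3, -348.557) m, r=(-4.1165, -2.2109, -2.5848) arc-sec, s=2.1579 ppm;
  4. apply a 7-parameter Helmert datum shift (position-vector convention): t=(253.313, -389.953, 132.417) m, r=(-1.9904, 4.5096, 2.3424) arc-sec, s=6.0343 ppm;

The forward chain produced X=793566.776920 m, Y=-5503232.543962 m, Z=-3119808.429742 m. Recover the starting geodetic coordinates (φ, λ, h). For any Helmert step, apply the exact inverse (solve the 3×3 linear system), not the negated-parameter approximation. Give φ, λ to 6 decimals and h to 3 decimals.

start: X=793566.7769, Y=-5503232.5440, Z=-3119808.4297 m
→ Helmert⁻¹: X=793314.3978, Y=-5502788.2877, Z=-3119957.7763
→ Helmert⁻¹: X=793575.3532, Y=-5502970.5066, Z=-3119720.8183
→ Helmert⁻¹: X=794080.3683, Y=-5503505.1191, Z=-3119803.9578
→ geod (Bowring, a=6378206.400): φ=-29.46155800°, λ=-81.78966700°, h=2906.9870 m

φ=-29.461558°, λ=-81.789667°, h=2906.987 m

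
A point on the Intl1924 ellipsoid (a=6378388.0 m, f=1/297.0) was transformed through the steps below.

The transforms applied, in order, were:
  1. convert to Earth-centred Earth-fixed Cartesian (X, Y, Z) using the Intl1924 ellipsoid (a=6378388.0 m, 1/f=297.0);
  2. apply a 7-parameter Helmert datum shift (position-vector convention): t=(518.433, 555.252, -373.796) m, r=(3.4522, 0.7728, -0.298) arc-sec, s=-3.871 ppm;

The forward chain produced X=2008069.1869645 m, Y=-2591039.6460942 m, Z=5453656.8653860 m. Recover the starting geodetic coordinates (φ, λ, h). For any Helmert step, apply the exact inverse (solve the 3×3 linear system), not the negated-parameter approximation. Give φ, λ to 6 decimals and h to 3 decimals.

φ=59.162812°, λ=-52.236459°, h=851.408 m

start: X=2008069.1870, Y=-2591039.6461, Z=5453656.8654 m
→ Helmert⁻¹: X=2007541.8347, Y=-2591510.7459, Z=5454102.6690
→ geod (Bowring, a=6378388.000): φ=59.16281200°, λ=-52.23645900°, h=851.4080 m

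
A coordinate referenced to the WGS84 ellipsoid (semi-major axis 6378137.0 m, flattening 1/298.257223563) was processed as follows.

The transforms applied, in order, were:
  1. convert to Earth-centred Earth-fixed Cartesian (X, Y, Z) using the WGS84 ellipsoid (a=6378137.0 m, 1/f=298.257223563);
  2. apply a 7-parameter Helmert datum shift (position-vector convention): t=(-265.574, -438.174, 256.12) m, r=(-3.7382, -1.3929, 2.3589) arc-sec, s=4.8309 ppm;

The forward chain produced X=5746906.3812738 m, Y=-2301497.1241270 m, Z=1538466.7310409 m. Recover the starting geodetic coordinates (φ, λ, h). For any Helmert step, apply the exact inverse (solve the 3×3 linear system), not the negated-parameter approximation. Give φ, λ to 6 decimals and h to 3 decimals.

φ=14.043309°, λ=-21.821089°, h=2027.249 m

start: X=5746906.3813, Y=-2301497.1241, Z=1538466.7310 m
→ Helmert⁻¹: X=5747128.2618, Y=-2301141.4356, Z=1538122.6657
→ geod (Bowring, a=6378137.000): φ=14.04330900°, λ=-21.82108900°, h=2027.2490 m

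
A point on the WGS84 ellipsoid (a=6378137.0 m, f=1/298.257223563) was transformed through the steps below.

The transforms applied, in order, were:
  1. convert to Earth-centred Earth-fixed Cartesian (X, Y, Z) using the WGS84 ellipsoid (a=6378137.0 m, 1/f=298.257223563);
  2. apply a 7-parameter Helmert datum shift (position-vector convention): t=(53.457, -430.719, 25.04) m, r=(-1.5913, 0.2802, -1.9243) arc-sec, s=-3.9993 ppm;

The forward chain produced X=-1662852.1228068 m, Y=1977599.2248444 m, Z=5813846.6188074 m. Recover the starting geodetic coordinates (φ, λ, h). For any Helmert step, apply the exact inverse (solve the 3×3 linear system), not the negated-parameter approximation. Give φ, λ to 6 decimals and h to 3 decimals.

φ=66.178342°, λ=130.054664°, h=2022.191 m

start: X=-1662852.1228, Y=1977599.2248, Z=5813846.6188 m
→ Helmert⁻¹: X=-1662938.5812, Y=1977977.4876, Z=5813857.8309
→ geod (Bowring, a=6378137.000): φ=66.17834200°, λ=130.05466400°, h=2022.1910 m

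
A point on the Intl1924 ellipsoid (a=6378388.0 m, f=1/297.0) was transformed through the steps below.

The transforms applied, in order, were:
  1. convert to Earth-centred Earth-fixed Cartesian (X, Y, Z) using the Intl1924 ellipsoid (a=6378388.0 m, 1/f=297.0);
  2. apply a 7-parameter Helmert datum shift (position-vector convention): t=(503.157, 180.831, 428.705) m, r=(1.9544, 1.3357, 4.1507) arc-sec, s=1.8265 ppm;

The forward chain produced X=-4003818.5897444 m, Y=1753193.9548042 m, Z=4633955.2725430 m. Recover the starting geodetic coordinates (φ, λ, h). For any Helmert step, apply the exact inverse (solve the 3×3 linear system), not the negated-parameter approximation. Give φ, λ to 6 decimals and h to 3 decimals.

φ=46.860706°, λ=156.355622°, h=3015.083 m

start: X=-4003818.5897, Y=1753193.9548, Z=4633955.2725 m
→ Helmert⁻¹: X=-4004309.1591, Y=1753134.4044, Z=4633475.5626
→ geod (Bowring, a=6378388.000): φ=46.86070600°, λ=156.35562200°, h=3015.0830 m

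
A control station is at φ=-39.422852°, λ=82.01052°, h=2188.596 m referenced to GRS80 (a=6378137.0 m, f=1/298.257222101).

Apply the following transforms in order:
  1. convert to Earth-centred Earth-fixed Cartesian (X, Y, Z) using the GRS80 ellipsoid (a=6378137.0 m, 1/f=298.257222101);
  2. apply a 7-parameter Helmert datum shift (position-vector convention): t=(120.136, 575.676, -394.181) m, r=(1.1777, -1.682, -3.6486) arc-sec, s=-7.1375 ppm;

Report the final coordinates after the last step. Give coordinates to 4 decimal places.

start: φ=-39.422852°, λ=82.010520°, h=2188.596 m
→ ECEF (a=6378137.000, f=1/298.257222101): X=685969.2488, Y=4887435.9317, Z=-4030080.4984
→ Helmert 7p (PV): X=686203.8049, Y=4887987.5998, Z=-4030412.4156

X=686203.8049 m, Y=4887987.5998 m, Z=-4030412.4156 m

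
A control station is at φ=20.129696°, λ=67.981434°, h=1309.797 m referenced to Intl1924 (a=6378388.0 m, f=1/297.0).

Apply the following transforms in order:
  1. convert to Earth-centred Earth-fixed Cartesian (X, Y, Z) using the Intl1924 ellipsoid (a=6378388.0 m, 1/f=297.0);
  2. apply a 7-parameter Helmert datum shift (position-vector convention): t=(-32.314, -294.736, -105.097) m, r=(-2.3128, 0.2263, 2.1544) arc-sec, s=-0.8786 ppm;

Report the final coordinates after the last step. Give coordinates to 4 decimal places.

start: φ=20.129696°, λ=67.981434°, h=1309.797 m
→ ECEF (a=6378388.000, f=1/297.0): X=2246587.5507, Y=5555315.8480, Z=2181661.4643
→ Helmert 7p (PV): X=2246497.6322, Y=5555064.1587, Z=2181489.6953

X=2246497.6322 m, Y=5555064.1587 m, Z=2181489.6953 m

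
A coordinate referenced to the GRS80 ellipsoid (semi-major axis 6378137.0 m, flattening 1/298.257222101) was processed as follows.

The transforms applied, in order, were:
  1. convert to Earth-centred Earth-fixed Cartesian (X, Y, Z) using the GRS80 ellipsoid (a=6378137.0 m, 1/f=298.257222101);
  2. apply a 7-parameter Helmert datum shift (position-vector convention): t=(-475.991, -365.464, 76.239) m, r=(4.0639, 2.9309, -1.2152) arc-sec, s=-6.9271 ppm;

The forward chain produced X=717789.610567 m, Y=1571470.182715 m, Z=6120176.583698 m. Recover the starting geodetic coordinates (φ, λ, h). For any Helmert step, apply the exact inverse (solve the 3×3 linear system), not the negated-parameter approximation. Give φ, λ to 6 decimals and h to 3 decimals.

φ=74.331243°, λ=65.446129°, h=1138.028 m

start: X=717789.6106, Y=1571470.1827, Z=6120176.5837 m
→ Helmert⁻¹: X=718174.3526, Y=1571971.3469, Z=6120121.9728
→ geod (Bowring, a=6378137.000): φ=74.33124300°, λ=65.44612900°, h=1138.0280 m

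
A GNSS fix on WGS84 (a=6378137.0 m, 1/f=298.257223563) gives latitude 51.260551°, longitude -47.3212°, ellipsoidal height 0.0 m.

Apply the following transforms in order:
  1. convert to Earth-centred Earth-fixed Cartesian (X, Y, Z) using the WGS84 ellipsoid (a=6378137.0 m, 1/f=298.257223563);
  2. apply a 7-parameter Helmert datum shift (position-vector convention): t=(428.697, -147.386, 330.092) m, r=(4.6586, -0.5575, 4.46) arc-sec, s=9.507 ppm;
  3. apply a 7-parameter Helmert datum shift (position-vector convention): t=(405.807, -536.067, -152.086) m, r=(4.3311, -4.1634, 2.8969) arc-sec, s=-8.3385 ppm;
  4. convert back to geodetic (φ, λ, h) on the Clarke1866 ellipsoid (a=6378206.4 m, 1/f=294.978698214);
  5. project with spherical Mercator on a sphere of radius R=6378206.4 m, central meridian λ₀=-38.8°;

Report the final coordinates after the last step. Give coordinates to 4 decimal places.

E=-948485.1659 m, N=6666634.3072 m

start: φ=51.260551°, λ=-47.321200°, h=0.000 m
→ ECEF (a=6378137.000, f=1/298.257223563): X=2711186.4414, Y=-2940266.7466, Z=4951735.1323
→ Helmert 7p (PV): X=2711691.1068, Y=-2940495.3007, Z=4952053.2203
→ Helmert 7p (PV): X=2712015.6450, Y=-2941072.7453, Z=4951852.8326
→ geod (Bowring, a=6378206.400): φ=51.25520768°, λ=-47.32029450°, h=889.5459 m
→ merc (R=6378206.4, λ₀=-38.8°): E=-948485.1659, N=6666634.3072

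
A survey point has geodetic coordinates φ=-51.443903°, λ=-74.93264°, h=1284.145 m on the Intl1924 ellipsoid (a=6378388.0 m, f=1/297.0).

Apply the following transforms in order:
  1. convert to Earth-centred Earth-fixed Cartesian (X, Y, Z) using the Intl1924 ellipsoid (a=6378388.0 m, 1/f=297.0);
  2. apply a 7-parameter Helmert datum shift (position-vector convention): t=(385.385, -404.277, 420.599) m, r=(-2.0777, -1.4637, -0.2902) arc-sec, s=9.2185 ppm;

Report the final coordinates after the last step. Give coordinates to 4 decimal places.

start: φ=-51.443903°, λ=-74.932640°, h=1284.145 m
→ ECEF (a=6378388.000, f=1/297.0): X=1035794.4717, Y=-3847538.3925, Z=-4965576.1180
→ Helmert 7p (PV): X=1036219.2291, Y=-3848029.6139, Z=-4965155.1874

X=1036219.2291 m, Y=-3848029.6139 m, Z=-4965155.1874 m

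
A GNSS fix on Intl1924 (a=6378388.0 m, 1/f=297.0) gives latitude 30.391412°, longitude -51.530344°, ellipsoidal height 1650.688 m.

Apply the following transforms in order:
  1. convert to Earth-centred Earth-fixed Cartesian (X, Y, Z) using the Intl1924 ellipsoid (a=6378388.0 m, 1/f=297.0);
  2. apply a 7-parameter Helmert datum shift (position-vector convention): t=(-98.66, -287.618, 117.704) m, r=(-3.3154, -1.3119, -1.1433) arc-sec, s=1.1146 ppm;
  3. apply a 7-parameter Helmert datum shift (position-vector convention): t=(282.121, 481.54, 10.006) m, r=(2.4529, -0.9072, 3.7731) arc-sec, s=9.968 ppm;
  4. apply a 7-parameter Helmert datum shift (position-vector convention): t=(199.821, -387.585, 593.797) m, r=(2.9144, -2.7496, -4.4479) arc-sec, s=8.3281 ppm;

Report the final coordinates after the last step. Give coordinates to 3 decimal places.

start: φ=30.391412°, λ=-51.530344°, h=1650.688 m
→ ECEF (a=6378388.000, f=1/297.0): X=3426585.6142, Y=-4312494.5103, Z=3208758.0129
→ Helmert 7p (PV): X=3426446.4612, Y=-4312754.3521, Z=3208970.4044
→ Helmert 7p (PV): X=3426827.5150, Y=-4312291.2842, Z=3208976.1801
→ Helmert 7p (PV): X=3426920.1064, Y=-4312834.0205, Z=3209581.4526

X=3426920.106 m, Y=-4312834.020 m, Z=3209581.453 m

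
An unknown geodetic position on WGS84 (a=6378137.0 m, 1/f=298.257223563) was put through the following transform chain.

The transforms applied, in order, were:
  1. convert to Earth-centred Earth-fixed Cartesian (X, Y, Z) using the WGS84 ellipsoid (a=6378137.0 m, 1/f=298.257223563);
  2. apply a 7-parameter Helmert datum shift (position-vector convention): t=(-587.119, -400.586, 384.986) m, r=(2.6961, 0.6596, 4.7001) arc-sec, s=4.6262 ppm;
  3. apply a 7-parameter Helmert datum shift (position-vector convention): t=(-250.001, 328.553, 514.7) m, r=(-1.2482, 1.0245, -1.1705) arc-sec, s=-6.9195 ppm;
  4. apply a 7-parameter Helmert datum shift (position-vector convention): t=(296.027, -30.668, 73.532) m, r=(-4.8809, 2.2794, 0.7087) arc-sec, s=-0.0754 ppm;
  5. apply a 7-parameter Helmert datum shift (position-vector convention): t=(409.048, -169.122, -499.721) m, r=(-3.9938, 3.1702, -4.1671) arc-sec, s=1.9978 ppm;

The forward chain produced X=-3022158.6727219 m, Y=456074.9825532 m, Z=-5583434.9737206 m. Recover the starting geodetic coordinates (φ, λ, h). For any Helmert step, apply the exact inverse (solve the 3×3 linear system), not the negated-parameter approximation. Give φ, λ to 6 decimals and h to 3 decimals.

φ=-61.469751°, λ=171.408536°, h=3945.378 m

start: X=-3022158.6727, Y=456074.9826, Z=-5583434.9737 m
→ Helmert⁻¹: X=-3022485.0928, Y=456290.2308, Z=-5582961.7185
→ Helmert⁻¹: X=-3022718.0819, Y=456463.4323, Z=-5583058.2736
→ Helmert⁻¹: X=-3022463.8502, Y=456154.6729, Z=-5583623.8614
→ Helmert⁻¹: X=-3021834.4915, Y=456549.0157, Z=-5583998.6456
→ geod (Bowring, a=6378137.000): φ=-61.46975100°, λ=171.40853600°, h=3945.3780 m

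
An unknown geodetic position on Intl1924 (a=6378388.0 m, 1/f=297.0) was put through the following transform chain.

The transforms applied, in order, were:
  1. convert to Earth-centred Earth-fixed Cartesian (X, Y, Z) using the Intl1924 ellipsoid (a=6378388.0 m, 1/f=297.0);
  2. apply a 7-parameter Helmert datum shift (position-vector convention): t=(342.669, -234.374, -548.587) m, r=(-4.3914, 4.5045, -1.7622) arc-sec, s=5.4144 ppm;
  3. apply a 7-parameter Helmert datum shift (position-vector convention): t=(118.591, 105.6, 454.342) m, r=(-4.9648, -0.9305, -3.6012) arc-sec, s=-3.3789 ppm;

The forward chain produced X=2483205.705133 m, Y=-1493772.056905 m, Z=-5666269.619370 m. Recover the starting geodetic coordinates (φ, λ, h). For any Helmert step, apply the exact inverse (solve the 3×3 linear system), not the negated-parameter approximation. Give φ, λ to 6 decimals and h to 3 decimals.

start: X=2483205.7051, Y=-1493772.0569, Z=-5666269.6194 m
→ Helmert⁻¹: X=2483096.0190, Y=-1493702.9521, Z=-5666790.2639
→ Helmert⁻¹: X=2482876.4061, Y=-1493318.6460, Z=-5666188.5686
→ geod (Bowring, a=6378388.000): φ=-63.07374700°, λ=-31.02468000°, h=2644.4380 m

φ=-63.073747°, λ=-31.024680°, h=2644.438 m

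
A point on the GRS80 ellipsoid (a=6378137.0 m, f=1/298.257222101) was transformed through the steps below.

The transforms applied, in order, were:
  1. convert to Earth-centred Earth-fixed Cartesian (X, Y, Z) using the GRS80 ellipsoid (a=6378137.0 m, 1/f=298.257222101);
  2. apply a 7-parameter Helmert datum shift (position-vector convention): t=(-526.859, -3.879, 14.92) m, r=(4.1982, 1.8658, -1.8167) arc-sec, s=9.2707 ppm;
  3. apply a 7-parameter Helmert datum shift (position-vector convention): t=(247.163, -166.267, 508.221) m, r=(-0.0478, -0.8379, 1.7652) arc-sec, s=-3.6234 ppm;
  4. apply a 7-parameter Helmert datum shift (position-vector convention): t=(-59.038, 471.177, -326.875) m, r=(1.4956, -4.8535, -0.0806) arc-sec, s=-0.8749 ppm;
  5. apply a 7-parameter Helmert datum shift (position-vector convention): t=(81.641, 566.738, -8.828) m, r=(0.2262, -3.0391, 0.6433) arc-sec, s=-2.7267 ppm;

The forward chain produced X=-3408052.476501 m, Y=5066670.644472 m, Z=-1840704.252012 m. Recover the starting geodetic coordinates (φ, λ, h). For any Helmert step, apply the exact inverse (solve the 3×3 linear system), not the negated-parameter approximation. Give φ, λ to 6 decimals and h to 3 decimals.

φ=-16.886088°, λ=123.929563°, h=497.819 m

start: X=-3408052.4765, Y=5066670.6445, Z=-1840704.2520 m
→ Helmert⁻¹: X=-3408154.7304, Y=5066126.3311, Z=-1840655.7832
→ Helmert⁻¹: X=-3408143.9563, Y=5065644.9106, Z=-1840287.0535
→ Helmert⁻¹: X=-3408367.5938, Y=5065859.1283, Z=-1840786.9248
→ Helmert⁻¹: X=-3407837.1069, Y=5065748.5597, Z=-1840918.7110
→ geod (Bowring, a=6378137.000): φ=-16.88608800°, λ=123.92956300°, h=497.8190 m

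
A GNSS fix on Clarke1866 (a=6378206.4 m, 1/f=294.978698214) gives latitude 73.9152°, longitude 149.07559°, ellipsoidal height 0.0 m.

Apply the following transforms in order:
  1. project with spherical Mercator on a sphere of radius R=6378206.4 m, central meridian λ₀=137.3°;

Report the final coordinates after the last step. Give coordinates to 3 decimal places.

E=1310866.946 m, N=12481521.581 m

start: φ=73.915200°, λ=149.075590°, h=0.000 m
→ merc (R=6378206.4, λ₀=137.3°): E=1310866.9459, N=12481521.5815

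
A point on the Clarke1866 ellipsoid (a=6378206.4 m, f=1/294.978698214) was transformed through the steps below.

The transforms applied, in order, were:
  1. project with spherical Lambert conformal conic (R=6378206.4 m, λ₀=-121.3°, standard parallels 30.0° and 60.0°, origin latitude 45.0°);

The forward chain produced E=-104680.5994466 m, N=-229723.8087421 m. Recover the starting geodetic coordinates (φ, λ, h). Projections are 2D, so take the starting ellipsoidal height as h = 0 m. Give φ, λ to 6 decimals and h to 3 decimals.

start: E=-104680.5994, N=-229723.8087 m
→ lcc⁻¹: φ=42.85602300°, λ=-122.62686300°

φ=42.856023°, λ=-122.626863°, h=0.000 m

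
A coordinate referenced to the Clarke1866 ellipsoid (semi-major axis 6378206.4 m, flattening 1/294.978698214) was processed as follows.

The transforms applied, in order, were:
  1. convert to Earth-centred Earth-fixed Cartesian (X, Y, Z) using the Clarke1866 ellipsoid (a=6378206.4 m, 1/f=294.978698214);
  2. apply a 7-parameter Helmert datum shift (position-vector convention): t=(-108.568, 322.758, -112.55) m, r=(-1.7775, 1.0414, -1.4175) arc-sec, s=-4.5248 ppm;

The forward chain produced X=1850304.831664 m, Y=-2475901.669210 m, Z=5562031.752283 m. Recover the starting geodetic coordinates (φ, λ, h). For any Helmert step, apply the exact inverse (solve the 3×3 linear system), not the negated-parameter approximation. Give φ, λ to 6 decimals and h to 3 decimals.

start: X=1850304.8317, Y=-2475901.6692, Z=5562031.7523 m
→ Helmert⁻¹: X=1850410.7075, Y=-2476270.8475, Z=5562157.4730
→ geod (Bowring, a=6378206.400): φ=61.10099400°, λ=-53.23081900°, h=1786.2770 m

φ=61.100994°, λ=-53.230819°, h=1786.277 m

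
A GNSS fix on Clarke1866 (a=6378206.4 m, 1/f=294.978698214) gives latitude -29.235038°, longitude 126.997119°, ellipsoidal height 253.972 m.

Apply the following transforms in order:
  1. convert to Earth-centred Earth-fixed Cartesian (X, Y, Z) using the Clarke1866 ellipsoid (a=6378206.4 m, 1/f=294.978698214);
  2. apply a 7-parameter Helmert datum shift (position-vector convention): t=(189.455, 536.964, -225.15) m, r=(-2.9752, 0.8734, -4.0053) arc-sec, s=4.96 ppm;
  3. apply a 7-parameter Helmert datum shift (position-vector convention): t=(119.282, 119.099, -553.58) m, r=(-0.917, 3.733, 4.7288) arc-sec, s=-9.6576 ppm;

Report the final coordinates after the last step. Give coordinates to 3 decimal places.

X=-3351943.175 m, Y=4449527.331 m, Z=-3097386.932 m

start: φ=-29.235038°, λ=126.997119°, h=253.972 m
→ ECEF (a=6378206.400, f=1/294.978698214): X=-3352182.8798, Y=4448962.3585, Z=-3096613.6546
→ Helmert 7p (PV): X=-3351936.7725, Y=4449541.8168, Z=-3096904.1423
→ Helmert 7p (PV): X=-3351943.1749, Y=4449527.3307, Z=-3097386.9319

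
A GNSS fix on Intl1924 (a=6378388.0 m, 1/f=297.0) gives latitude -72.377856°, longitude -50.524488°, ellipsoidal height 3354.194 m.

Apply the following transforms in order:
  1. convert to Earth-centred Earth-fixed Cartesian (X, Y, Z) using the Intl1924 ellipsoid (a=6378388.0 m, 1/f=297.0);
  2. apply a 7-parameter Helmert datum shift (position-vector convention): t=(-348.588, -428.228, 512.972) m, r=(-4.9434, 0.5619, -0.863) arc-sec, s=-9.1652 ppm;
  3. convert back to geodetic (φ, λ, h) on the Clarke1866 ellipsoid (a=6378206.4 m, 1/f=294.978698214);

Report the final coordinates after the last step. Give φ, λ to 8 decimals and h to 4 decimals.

φ=-72.37533932°, λ=-50.54383679°, h=3154.4661 m

start: φ=-72.377856°, λ=-50.524488°, h=3354.194 m
→ ECEF (a=6378388.000, f=1/297.0): X=1232029.7977, Y=-1495873.7919, Z=-6059924.3849
→ Helmert 7p (PV): X=1231647.1513, Y=-1496438.6971, Z=-6059323.3785
→ geod (Bowring, a=6378206.400): φ=-72.37533932°, λ=-50.54383679°, h=3154.4661 m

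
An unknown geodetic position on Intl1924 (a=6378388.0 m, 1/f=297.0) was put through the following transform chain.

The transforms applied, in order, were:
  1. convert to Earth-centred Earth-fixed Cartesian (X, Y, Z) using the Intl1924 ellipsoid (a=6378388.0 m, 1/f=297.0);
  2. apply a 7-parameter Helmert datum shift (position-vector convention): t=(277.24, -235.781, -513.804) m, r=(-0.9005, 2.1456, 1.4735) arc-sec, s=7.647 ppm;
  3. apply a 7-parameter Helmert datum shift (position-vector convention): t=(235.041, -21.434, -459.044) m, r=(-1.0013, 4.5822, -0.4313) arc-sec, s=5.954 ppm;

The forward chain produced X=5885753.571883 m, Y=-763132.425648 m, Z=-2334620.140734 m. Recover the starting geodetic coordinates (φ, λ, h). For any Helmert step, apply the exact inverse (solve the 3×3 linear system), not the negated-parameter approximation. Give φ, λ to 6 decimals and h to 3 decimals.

start: X=5885753.5719, Y=-763132.4256, Z=-2334620.1407 m
→ Helmert⁻¹: X=5885536.9349, Y=-763082.8111, Z=-2334020.1556
→ Helmert⁻¹: X=5885233.5136, Y=-762873.0520, Z=-2333430.6187
→ geod (Bowring, a=6378388.000): φ=-21.59663800°, λ=-7.38577900°, h=1243.0260 m

φ=-21.596638°, λ=-7.385779°, h=1243.026 m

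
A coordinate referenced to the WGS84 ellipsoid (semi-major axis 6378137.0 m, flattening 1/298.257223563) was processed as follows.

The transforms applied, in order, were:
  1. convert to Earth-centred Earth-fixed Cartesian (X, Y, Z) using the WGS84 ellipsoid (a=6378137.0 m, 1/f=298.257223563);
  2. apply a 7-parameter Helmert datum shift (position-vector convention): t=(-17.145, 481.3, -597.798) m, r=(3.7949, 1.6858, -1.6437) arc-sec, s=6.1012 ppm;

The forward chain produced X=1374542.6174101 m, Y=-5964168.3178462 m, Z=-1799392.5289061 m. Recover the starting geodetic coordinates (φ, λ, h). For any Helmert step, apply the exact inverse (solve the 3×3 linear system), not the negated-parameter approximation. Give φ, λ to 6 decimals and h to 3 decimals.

start: X=1374542.6174, Y=-5964168.3178, Z=-1799392.5289 m
→ Helmert⁻¹: X=1374613.6079, Y=-5964635.3646, Z=-1798662.7829
→ geod (Bowring, a=6378137.000): φ=-16.47986600°, λ=-77.02217200°, h=3353.2190 m

φ=-16.479866°, λ=-77.022172°, h=3353.219 m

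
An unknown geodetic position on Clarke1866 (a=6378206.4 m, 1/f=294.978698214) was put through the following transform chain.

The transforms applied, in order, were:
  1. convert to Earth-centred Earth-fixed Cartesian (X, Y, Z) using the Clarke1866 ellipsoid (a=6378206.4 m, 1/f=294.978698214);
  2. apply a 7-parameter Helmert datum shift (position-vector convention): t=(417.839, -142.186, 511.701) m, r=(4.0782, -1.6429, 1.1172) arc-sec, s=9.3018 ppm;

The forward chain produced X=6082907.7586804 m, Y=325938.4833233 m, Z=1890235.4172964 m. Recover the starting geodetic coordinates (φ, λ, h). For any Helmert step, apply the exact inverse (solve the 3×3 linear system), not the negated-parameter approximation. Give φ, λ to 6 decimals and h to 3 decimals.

φ=17.345721°, λ=3.068707°, h=1263.839 m

start: X=6082907.7587, Y=325938.4833, Z=1890235.4173 m
→ Helmert⁻¹: X=6082450.1594, Y=326082.0532, Z=1889651.2447
→ geod (Bowring, a=6378206.400): φ=17.34572100°, λ=3.06870700°, h=1263.8390 m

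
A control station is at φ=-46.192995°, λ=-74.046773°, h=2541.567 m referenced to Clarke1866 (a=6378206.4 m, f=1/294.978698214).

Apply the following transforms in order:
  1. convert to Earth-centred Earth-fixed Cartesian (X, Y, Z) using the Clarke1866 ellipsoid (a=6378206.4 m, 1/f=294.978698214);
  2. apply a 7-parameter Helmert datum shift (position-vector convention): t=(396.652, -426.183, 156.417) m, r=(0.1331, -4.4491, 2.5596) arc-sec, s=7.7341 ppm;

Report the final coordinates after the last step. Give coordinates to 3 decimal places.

X=1216713.424 m, Y=-4254784.751 m, Z=-4581609.297 m

start: φ=-46.192995°, λ=-74.046773°, h=2541.567 m
→ ECEF (a=6378206.400, f=1/294.978698214): X=1216155.7443, Y=-4254343.7127, Z=-4581753.7654
→ Helmert 7p (PV): X=1216713.4245, Y=-4254784.7509, Z=-4581609.2969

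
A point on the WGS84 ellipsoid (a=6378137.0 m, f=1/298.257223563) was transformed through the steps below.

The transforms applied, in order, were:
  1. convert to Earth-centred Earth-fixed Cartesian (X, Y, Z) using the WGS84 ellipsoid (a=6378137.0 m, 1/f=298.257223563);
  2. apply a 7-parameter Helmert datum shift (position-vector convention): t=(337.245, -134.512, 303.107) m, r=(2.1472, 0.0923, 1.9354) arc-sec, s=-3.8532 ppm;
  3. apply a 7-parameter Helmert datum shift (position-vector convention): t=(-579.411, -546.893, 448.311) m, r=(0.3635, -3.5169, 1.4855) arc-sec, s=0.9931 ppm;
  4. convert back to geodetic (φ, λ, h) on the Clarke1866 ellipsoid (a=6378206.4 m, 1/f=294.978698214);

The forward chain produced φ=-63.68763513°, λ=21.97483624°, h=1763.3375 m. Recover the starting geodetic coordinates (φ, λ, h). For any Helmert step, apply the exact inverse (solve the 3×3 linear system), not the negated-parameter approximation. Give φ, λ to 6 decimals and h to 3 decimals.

start: φ=-63.687635°, λ=21.974836°, h=1763.338 m
→ ECEF (a=6378206.400, f=1/294.978698214): X=2629713.8405, Y=1061130.1211, Z=-5695752.8685
→ Helmert⁻¹: X=2630201.1620, Y=1061646.9788, Z=-5696242.2395
→ Helmert⁻¹: X=2629886.5616, Y=1061701.6047, Z=-5696577.1720
→ geod (Bowring, a=6378137.000): φ=-63.68620600°, λ=21.98423700°, h=2546.4040 m

φ=-63.686206°, λ=21.984237°, h=2546.404 m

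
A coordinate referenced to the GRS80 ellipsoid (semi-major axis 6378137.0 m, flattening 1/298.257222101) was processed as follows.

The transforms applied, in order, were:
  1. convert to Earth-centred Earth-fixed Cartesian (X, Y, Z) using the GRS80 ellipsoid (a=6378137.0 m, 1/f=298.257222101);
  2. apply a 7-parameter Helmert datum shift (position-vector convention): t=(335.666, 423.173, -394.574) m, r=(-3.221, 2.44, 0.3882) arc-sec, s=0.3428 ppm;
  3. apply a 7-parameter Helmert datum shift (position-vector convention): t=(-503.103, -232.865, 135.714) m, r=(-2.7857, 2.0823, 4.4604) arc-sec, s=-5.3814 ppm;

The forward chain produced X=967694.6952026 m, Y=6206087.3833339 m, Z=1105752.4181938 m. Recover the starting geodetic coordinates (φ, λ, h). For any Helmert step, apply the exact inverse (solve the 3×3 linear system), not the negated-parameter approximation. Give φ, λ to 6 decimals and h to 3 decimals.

start: X=967694.6952, Y=6206087.3833, Z=1105752.4182 m
→ Helmert⁻¹: X=968326.0553, Y=6206317.7743, Z=1105716.2487
→ Helmert⁻¹: X=967988.6513, Y=6205873.3776, Z=1106218.8042
→ geod (Bowring, a=6378137.000): φ=10.05466300°, λ=81.13447400°, h=94.2270 m

φ=10.054663°, λ=81.134474°, h=94.227 m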